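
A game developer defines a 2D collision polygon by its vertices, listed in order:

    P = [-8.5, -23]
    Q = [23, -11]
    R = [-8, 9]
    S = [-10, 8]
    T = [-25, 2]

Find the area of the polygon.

769.75

Apply the surveyor's formula: 2A = Σ (x_i·y_{i+1} − x_{i+1}·y_i), indices taken mod 5.
P→Q: (-8.5)(-11) − (23)(-23) = 622.5
Q→R: (23)(9) − (-8)(-11) = 119
R→S: (-8)(8) − (-10)(9) = 26
S→T: (-10)(2) − (-25)(8) = 180
T→P: (-25)(-23) − (-8.5)(2) = 592
Σ = 1539.5
Area = |Σ|/2 = 769.75.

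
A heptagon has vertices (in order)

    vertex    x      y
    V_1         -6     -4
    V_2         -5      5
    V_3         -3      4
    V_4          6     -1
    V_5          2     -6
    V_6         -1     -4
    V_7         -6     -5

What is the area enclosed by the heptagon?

Apply Gauss's area formula: 2A = Σ (x_i·y_{i+1} − x_{i+1}·y_i), indices taken mod 7.
Cross-terms: -50, -5, -21, -34, -14, -19, -6  ⇒  Σ = -149
Area = |Σ|/2 = 74.5.

74.5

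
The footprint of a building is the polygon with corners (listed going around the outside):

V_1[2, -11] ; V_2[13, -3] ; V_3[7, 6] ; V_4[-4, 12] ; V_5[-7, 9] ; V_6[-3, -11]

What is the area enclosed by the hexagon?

275.5

Apply the shoelace formula: 2A = Σ (x_i·y_{i+1} − x_{i+1}·y_i), indices taken mod 6.
V_1→V_2: (2)(-3) − (13)(-11) = 137
V_2→V_3: (13)(6) − (7)(-3) = 99
V_3→V_4: (7)(12) − (-4)(6) = 108
V_4→V_5: (-4)(9) − (-7)(12) = 48
V_5→V_6: (-7)(-11) − (-3)(9) = 104
V_6→V_1: (-3)(-11) − (2)(-11) = 55
Σ = 551
Area = |Σ|/2 = 275.5.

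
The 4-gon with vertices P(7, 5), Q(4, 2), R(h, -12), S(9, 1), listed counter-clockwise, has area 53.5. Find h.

The doubled signed area Σ (x_i y_{i+1} − x_{i+1} y_i) is linear in h.
With h=0 it equals 92; the coefficient of h is -1 (from the two edges through R).
So -1·h + 92 = 2·53.5 = 107 ⇒ h = -15.

-15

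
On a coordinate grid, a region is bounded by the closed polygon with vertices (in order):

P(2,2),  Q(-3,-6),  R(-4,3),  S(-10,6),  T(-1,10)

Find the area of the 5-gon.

74.5

Σ = (-6) + (-33) + (6) + (-94) + (-22) = -149
Area = |Σ|/2 = 74.5.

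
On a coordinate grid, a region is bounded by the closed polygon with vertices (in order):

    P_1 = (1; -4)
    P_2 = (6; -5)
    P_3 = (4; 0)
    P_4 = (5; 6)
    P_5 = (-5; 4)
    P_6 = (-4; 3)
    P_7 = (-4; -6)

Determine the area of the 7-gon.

Cross-terms: 19, 20, 24, 50, 1, 36, 22  ⇒  Σ = 172
Area = |Σ|/2 = 86.

86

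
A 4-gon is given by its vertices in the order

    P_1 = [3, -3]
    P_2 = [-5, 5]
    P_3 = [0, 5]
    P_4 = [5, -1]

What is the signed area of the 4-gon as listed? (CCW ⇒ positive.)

-31

Apply the shoelace (surveyor's) formula: 2A = Σ (x_i·y_{i+1} − x_{i+1}·y_i), indices taken mod 4.
P_1→P_2: (3)(5) − (-5)(-3) = 0
P_2→P_3: (-5)(5) − (0)(5) = -25
P_3→P_4: (0)(-1) − (5)(5) = -25
P_4→P_1: (5)(-3) − (3)(-1) = -12
Σ = -62
Signed area = Σ/2 = -31 (negative ⇒ clockwise traversal).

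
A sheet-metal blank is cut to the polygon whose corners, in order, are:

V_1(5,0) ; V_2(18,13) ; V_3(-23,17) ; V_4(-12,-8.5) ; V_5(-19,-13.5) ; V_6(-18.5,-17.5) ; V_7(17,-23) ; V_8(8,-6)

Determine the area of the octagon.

993.875

Apply the shoelace formula: 2A = Σ (x_i·y_{i+1} − x_{i+1}·y_i), indices taken mod 8.
Σ = (65) + (605) + (399.5) + (0.5) + (82.75) + (723) + (82) + (30) = 1987.75
Area = |Σ|/2 = 993.875.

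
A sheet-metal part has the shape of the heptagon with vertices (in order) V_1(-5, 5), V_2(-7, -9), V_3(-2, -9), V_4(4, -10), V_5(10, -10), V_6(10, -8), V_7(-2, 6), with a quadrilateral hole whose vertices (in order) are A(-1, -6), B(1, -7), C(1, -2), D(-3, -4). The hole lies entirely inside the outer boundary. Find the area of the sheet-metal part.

151.5

Outer boundary:
Σ = (80) + (45) + (56) + (60) + (20) + (44) + (20) = 325
Area = |Σ|/2 = 162.5.
Hole:
Apply Gauss's area formula: 2A = Σ (x_i·y_{i+1} − x_{i+1}·y_i), indices taken mod 4.
A→B: (-1)(-7) − (1)(-6) = 13
B→C: (1)(-2) − (1)(-7) = 5
C→D: (1)(-4) − (-3)(-2) = -10
D→A: (-3)(-6) − (-1)(-4) = 14
Σ = 22
Area = |Σ|/2 = 11.
Net area = 162.5 − 11 = 151.5.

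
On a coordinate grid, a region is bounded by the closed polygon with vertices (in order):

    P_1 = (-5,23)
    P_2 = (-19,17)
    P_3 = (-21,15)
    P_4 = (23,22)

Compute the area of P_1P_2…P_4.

Apply the shoelace (surveyor's) formula: 2A = Σ (x_i·y_{i+1} − x_{i+1}·y_i), indices taken mod 4.
P_1→P_2: (-5)(17) − (-19)(23) = 352
P_2→P_3: (-19)(15) − (-21)(17) = 72
P_3→P_4: (-21)(22) − (23)(15) = -807
P_4→P_1: (23)(23) − (-5)(22) = 639
Σ = 256
Area = |Σ|/2 = 128.

128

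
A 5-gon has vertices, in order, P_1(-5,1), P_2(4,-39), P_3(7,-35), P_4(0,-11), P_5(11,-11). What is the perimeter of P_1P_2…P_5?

102

|P_1P_2| = √((9)² + (-40)²) = √1681 = 41
|P_2P_3| = √((3)² + (4)²) = √25 = 5
|P_3P_4| = √((-7)² + (24)²) = √625 = 25
|P_4P_5| = √((11)² + (0)²) = √121 = 11
|P_5P_1| = √((-16)² + (12)²) = √400 = 20
Perimeter = 41 + 5 + 25 + 11 + 20 = 102.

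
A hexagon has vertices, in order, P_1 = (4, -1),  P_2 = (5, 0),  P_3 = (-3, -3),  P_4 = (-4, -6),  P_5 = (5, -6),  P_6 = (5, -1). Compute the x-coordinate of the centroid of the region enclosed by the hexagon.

134/111

Apply Gauss's area formula. First the cross-terms c_i = x_i·y_{i+1} − x_{i+1}·y_i:
  5, -15, 6, 54, 25, -1  ⇒  2A = 74, A = 37.
Then Σ (x_i + x_{i+1})·c_i = 268, so x̄ = 268 / (6·37) = 134/111.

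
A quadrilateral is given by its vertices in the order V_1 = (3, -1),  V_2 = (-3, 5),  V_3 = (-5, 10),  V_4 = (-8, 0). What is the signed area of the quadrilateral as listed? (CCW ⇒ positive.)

Apply the shoelace formula: 2A = Σ (x_i·y_{i+1} − x_{i+1}·y_i), indices taken mod 4.
Σ = (12) + (-5) + (80) + (8) = 95
Signed area = Σ/2 = 47.5 (positive ⇒ counter-clockwise traversal).

47.5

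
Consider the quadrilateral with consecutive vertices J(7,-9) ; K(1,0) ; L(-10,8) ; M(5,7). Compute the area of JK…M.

93.5

Apply the shoelace (surveyor's) formula: 2A = Σ (x_i·y_{i+1} − x_{i+1}·y_i), indices taken mod 4.
J→K: (7)(0) − (1)(-9) = 9
K→L: (1)(8) − (-10)(0) = 8
L→M: (-10)(7) − (5)(8) = -110
M→J: (5)(-9) − (7)(7) = -94
Σ = -187
Area = |Σ|/2 = 93.5.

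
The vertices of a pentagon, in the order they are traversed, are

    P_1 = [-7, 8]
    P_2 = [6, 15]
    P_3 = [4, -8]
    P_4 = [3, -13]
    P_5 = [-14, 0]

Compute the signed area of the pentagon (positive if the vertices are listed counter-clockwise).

Σ = (-153) + (-108) + (-28) + (-182) + (-112) = -583
Signed area = Σ/2 = -291.5 (negative ⇒ clockwise traversal).

-291.5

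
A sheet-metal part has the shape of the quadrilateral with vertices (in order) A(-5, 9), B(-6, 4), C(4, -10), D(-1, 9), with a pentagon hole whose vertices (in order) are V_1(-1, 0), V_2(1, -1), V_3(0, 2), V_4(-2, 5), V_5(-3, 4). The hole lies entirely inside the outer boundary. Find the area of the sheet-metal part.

61

Outer boundary:
Σ = (34) + (44) + (26) + (36) = 140
Area = |Σ|/2 = 70.
Hole:
Apply the shoelace (surveyor's) formula: 2A = Σ (x_i·y_{i+1} − x_{i+1}·y_i), indices taken mod 5.
V_1→V_2: (-1)(-1) − (1)(0) = 1
V_2→V_3: (1)(2) − (0)(-1) = 2
V_3→V_4: (0)(5) − (-2)(2) = 4
V_4→V_5: (-2)(4) − (-3)(5) = 7
V_5→V_1: (-3)(0) − (-1)(4) = 4
Σ = 18
Area = |Σ|/2 = 9.
Net area = 70 − 9 = 61.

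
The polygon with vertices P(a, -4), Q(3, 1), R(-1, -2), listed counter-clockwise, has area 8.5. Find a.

The doubled signed area Σ (x_i y_{i+1} − x_{i+1} y_i) is linear in a.
With a=0 it equals 11; the coefficient of a is 3 (from the two edges through P).
So 3·a + 11 = 2·8.5 = 17 ⇒ a = 2.

2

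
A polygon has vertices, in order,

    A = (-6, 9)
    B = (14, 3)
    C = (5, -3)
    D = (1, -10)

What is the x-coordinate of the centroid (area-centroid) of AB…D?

Apply the shoelace formula. First the cross-terms c_i = x_i·y_{i+1} − x_{i+1}·y_i:
  -144, -57, -47, -51  ⇒  2A = -299, A = -149.5.
Then Σ (x_i + x_{i+1})·c_i = -2262, so x̄ = -2262 / (6·(-149.5)) = 58/23.

58/23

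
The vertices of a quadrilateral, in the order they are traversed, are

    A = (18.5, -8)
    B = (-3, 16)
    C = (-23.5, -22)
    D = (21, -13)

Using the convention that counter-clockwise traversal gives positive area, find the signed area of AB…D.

Cross-terms: 272, 442, 767.5, 72.5  ⇒  Σ = 1554
Signed area = Σ/2 = 777 (positive ⇒ counter-clockwise traversal).

777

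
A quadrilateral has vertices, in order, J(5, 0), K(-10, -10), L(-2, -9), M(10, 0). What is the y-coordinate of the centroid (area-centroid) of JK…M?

-164/33

Apply the shoelace (surveyor's) formula. First the cross-terms c_i = x_i·y_{i+1} − x_{i+1}·y_i:
  -50, 70, 90, 0  ⇒  2A = 110, A = 55.
Then Σ (y_i + y_{i+1})·c_i = -1640, so ȳ = -1640 / (6·55) = -164/33.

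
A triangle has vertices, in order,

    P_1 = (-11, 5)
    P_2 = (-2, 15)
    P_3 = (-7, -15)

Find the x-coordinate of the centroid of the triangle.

-20/3

Apply Gauss's area formula. First the cross-terms c_i = x_i·y_{i+1} − x_{i+1}·y_i:
  -155, 135, -200  ⇒  2A = -220, A = -110.
Then Σ (x_i + x_{i+1})·c_i = 4400, so x̄ = 4400 / (6·(-110)) = -20/3.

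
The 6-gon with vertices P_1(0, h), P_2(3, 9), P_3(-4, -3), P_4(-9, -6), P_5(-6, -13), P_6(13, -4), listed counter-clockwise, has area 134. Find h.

-3

The doubled signed area Σ (x_i y_{i+1} − x_{i+1} y_i) is linear in h.
With h=0 it equals 298; the coefficient of h is 10 (from the two edges through P_1).
So 10·h + 298 = 2·134 = 268 ⇒ h = -3.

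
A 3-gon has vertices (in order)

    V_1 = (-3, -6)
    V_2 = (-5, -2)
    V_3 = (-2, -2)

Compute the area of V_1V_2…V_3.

6

Apply Gauss's area formula: 2A = Σ (x_i·y_{i+1} − x_{i+1}·y_i), indices taken mod 3.
Σ = (-24) + (6) + (6) = -12
Area = |Σ|/2 = 6.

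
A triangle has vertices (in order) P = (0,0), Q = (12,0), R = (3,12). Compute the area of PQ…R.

Apply the surveyor's formula: 2A = Σ (x_i·y_{i+1} − x_{i+1}·y_i), indices taken mod 3.
Cross-terms: 0, 144, 0  ⇒  Σ = 144
Area = |Σ|/2 = 72.

72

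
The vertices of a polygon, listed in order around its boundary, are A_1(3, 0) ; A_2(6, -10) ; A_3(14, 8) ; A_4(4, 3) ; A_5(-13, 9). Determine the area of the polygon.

108

A_1→A_2: (3)(-10) − (6)(0) = -30
A_2→A_3: (6)(8) − (14)(-10) = 188
A_3→A_4: (14)(3) − (4)(8) = 10
A_4→A_5: (4)(9) − (-13)(3) = 75
A_5→A_1: (-13)(0) − (3)(9) = -27
Σ = 216
Area = |Σ|/2 = 108.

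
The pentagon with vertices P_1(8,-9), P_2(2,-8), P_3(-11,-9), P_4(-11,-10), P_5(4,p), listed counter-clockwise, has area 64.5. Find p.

Write out the shoelace sum; only the two edges meeting at P_5 involve p:
2·Area = [((-11)·p − 4·(-10)) + (4·(-9) − 8·p)] + -141
       = -19·p + -137 = 129
⇒ p = -14.

-14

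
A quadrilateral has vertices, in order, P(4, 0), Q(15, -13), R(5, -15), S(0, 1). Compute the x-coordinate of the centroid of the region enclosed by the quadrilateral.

Apply the shoelace formula. First the cross-terms c_i = x_i·y_{i+1} − x_{i+1}·y_i:
  -52, -160, 5, -4  ⇒  2A = -211, A = -105.5.
Then Σ (x_i + x_{i+1})·c_i = -4179, so x̄ = -4179 / (6·(-105.5)) = 1393/211.

1393/211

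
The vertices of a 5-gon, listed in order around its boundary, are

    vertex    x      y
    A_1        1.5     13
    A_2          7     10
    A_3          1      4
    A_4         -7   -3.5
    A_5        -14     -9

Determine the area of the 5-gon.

94

Apply the surveyor's formula: 2A = Σ (x_i·y_{i+1} − x_{i+1}·y_i), indices taken mod 5.
A_1→A_2: (1.5)(10) − (7)(13) = -76
A_2→A_3: (7)(4) − (1)(10) = 18
A_3→A_4: (1)(-3.5) − (-7)(4) = 24.5
A_4→A_5: (-7)(-9) − (-14)(-3.5) = 14
A_5→A_1: (-14)(13) − (1.5)(-9) = -168.5
Σ = -188
Area = |Σ|/2 = 94.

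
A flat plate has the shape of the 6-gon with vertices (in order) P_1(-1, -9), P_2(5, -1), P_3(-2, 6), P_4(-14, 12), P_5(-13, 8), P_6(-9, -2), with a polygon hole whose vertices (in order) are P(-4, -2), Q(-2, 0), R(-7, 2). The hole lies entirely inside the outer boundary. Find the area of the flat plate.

Outer boundary:
Cross-terms: 46, 28, 60, 44, 98, 79  ⇒  Σ = 355
Area = |Σ|/2 = 177.5.
Hole:
Apply the shoelace (surveyor's) formula: 2A = Σ (x_i·y_{i+1} − x_{i+1}·y_i), indices taken mod 3.
P→Q: (-4)(0) − (-2)(-2) = -4
Q→R: (-2)(2) − (-7)(0) = -4
R→P: (-7)(-2) − (-4)(2) = 22
Σ = 14
Area = |Σ|/2 = 7.
Net area = 177.5 − 7 = 170.5.

170.5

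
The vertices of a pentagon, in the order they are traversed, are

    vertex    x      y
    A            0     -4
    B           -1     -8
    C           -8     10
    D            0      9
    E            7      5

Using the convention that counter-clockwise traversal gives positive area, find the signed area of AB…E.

Apply the surveyor's formula: 2A = Σ (x_i·y_{i+1} − x_{i+1}·y_i), indices taken mod 5.
Σ = (-4) + (-74) + (-72) + (-63) + (-28) = -241
Signed area = Σ/2 = -120.5 (negative ⇒ clockwise traversal).

-120.5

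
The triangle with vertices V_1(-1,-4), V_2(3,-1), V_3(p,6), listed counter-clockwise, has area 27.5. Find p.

The doubled signed area Σ (x_i y_{i+1} − x_{i+1} y_i) is linear in p.
With p=0 it equals 37; the coefficient of p is -3 (from the two edges through V_3).
So -3·p + 37 = 2·27.5 = 55 ⇒ p = -6.

-6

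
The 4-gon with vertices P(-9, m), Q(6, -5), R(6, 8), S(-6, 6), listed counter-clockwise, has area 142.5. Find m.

The doubled signed area Σ (x_i y_{i+1} − x_{i+1} y_i) is linear in m.
With m=0 it equals 261; the coefficient of m is -12 (from the two edges through P).
So -12·m + 261 = 2·142.5 = 285 ⇒ m = -2.

-2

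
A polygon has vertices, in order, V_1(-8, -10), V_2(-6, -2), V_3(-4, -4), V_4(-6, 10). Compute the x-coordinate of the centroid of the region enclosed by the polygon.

Apply the shoelace formula. First the cross-terms c_i = x_i·y_{i+1} − x_{i+1}·y_i:
  -44, 16, -64, 140  ⇒  2A = 48, A = 24.
Then Σ (x_i + x_{i+1})·c_i = -864, so x̄ = -864 / (6·24) = -6.

-6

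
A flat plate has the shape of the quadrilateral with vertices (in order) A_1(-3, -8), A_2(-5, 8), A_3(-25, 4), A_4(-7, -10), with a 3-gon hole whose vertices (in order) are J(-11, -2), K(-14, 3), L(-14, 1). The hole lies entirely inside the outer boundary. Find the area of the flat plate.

Outer boundary:
Apply the shoelace formula: 2A = Σ (x_i·y_{i+1} − x_{i+1}·y_i), indices taken mod 4.
Σ = (-64) + (180) + (278) + (26) = 420
Area = |Σ|/2 = 210.
Hole:
Σ = (-61) + (28) + (39) = 6
Area = |Σ|/2 = 3.
Net area = 210 − 3 = 207.

207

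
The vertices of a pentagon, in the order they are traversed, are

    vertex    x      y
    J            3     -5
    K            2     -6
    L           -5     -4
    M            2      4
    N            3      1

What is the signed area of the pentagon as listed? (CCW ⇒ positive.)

Apply Gauss's area formula: 2A = Σ (x_i·y_{i+1} − x_{i+1}·y_i), indices taken mod 5.
J→K: (3)(-6) − (2)(-5) = -8
K→L: (2)(-4) − (-5)(-6) = -38
L→M: (-5)(4) − (2)(-4) = -12
M→N: (2)(1) − (3)(4) = -10
N→J: (3)(-5) − (3)(1) = -18
Σ = -86
Signed area = Σ/2 = -43 (negative ⇒ clockwise traversal).

-43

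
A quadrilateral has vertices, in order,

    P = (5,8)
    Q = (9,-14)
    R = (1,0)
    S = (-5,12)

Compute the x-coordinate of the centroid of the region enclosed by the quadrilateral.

Apply the shoelace (surveyor's) formula. First the cross-terms c_i = x_i·y_{i+1} − x_{i+1}·y_i:
  -142, 14, 12, -100  ⇒  2A = -216, A = -108.
Then Σ (x_i + x_{i+1})·c_i = -1896, so x̄ = -1896 / (6·(-108)) = 79/27.

79/27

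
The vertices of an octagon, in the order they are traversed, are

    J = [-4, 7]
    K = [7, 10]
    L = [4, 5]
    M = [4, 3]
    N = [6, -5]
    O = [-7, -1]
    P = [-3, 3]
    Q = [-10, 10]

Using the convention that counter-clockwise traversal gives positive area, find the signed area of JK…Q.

-117.5

Σ = (-89) + (-5) + (-8) + (-38) + (-41) + (-24) + (0) + (-30) = -235
Signed area = Σ/2 = -117.5 (negative ⇒ clockwise traversal).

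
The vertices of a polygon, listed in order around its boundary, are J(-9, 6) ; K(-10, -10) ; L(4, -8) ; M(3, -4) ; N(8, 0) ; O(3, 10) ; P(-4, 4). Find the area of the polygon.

227

J→K: (-9)(-10) − (-10)(6) = 150
K→L: (-10)(-8) − (4)(-10) = 120
L→M: (4)(-4) − (3)(-8) = 8
M→N: (3)(0) − (8)(-4) = 32
N→O: (8)(10) − (3)(0) = 80
O→P: (3)(4) − (-4)(10) = 52
P→J: (-4)(6) − (-9)(4) = 12
Σ = 454
Area = |Σ|/2 = 227.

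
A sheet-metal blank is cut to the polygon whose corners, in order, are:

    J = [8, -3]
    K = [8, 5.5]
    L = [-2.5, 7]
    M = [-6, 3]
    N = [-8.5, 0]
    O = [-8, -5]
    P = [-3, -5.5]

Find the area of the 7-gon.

J→K: (8)(5.5) − (8)(-3) = 68
K→L: (8)(7) − (-2.5)(5.5) = 69.75
L→M: (-2.5)(3) − (-6)(7) = 34.5
M→N: (-6)(0) − (-8.5)(3) = 25.5
N→O: (-8.5)(-5) − (-8)(0) = 42.5
O→P: (-8)(-5.5) − (-3)(-5) = 29
P→J: (-3)(-3) − (8)(-5.5) = 53
Σ = 322.25
Area = |Σ|/2 = 161.125.

161.125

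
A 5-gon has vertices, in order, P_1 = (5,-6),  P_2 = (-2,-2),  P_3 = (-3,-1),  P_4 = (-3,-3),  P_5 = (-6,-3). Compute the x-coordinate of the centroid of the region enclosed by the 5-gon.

Apply the shoelace (surveyor's) formula. First the cross-terms c_i = x_i·y_{i+1} − x_{i+1}·y_i:
  -22, -4, 6, -9, 51  ⇒  2A = 22, A = 11.
Then Σ (x_i + x_{i+1})·c_i = -52, so x̄ = -52 / (6·11) = -26/33.

-26/33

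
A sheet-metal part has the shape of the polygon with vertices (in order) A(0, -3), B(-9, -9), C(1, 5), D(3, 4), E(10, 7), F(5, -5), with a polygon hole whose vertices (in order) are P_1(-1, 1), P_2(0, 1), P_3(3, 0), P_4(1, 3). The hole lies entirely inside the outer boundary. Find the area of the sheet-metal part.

92

Outer boundary:
Apply the shoelace formula: 2A = Σ (x_i·y_{i+1} − x_{i+1}·y_i), indices taken mod 6.
A→B: (0)(-9) − (-9)(-3) = -27
B→C: (-9)(5) − (1)(-9) = -36
C→D: (1)(4) − (3)(5) = -11
D→E: (3)(7) − (10)(4) = -19
E→F: (10)(-5) − (5)(7) = -85
F→A: (5)(-3) − (0)(-5) = -15
Σ = -193
Area = |Σ|/2 = 96.5.
Hole:
Apply the shoelace formula: 2A = Σ (x_i·y_{i+1} − x_{i+1}·y_i), indices taken mod 4.
Cross-terms: -1, -3, 9, 4  ⇒  Σ = 9
Area = |Σ|/2 = 4.5.
Net area = 96.5 − 4.5 = 92.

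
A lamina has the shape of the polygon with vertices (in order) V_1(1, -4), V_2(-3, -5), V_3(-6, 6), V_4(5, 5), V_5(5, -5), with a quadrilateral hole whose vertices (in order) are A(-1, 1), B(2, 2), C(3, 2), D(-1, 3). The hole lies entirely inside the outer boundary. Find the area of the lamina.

Outer boundary:
Cross-terms: -17, -48, -60, -50, -15  ⇒  Σ = -190
Area = |Σ|/2 = 95.
Hole:
A→B: (-1)(2) − (2)(1) = -4
B→C: (2)(2) − (3)(2) = -2
C→D: (3)(3) − (-1)(2) = 11
D→A: (-1)(1) − (-1)(3) = 2
Σ = 7
Area = |Σ|/2 = 3.5.
Net area = 95 − 3.5 = 91.5.

91.5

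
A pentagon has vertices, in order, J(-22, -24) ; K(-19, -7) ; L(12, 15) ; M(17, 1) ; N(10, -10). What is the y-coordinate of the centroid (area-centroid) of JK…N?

Apply Gauss's area formula. First the cross-terms c_i = x_i·y_{i+1} − x_{i+1}·y_i:
  -302, -201, -243, -180, -460  ⇒  2A = -1386, A = -693.
Then Σ (y_i + y_{i+1})·c_i = 21126, so ȳ = 21126 / (6·(-693)) = -503/99.

-503/99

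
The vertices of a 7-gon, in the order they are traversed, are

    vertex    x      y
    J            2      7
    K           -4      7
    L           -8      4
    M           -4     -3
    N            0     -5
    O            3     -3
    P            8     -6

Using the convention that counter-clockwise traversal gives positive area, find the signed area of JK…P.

Apply Gauss's area formula: 2A = Σ (x_i·y_{i+1} − x_{i+1}·y_i), indices taken mod 7.
Cross-terms: 42, 40, 40, 20, 15, 6, 68  ⇒  Σ = 231
Signed area = Σ/2 = 115.5 (positive ⇒ counter-clockwise traversal).

115.5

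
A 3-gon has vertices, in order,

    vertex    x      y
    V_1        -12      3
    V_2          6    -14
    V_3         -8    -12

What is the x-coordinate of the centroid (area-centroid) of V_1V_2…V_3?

-14/3

Apply the shoelace formula. First the cross-terms c_i = x_i·y_{i+1} − x_{i+1}·y_i:
  150, -184, -168  ⇒  2A = -202, A = -101.
Then Σ (x_i + x_{i+1})·c_i = 2828, so x̄ = 2828 / (6·(-101)) = -14/3.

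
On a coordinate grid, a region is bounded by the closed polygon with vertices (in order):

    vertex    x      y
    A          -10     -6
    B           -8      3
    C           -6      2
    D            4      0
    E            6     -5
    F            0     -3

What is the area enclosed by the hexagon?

Apply the shoelace (surveyor's) formula: 2A = Σ (x_i·y_{i+1} − x_{i+1}·y_i), indices taken mod 6.
Cross-terms: -78, 2, -8, -20, -18, -30  ⇒  Σ = -152
Area = |Σ|/2 = 76.

76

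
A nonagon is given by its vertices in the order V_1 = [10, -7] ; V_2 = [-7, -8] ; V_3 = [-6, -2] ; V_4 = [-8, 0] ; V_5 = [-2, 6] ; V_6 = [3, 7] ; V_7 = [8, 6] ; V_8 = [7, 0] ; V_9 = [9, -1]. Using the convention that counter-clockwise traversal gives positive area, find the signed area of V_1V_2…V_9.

-199.5

Apply the surveyor's formula: 2A = Σ (x_i·y_{i+1} − x_{i+1}·y_i), indices taken mod 9.
Cross-terms: -129, -34, -16, -48, -32, -38, -42, -7, -53  ⇒  Σ = -399
Signed area = Σ/2 = -199.5 (negative ⇒ clockwise traversal).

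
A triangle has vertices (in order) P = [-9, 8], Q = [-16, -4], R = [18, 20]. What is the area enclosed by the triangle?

Σ = (164) + (-248) + (324) = 240
Area = |Σ|/2 = 120.

120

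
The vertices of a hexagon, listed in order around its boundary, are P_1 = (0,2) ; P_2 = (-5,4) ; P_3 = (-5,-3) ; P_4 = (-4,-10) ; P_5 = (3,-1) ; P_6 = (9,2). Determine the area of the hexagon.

Apply the shoelace formula: 2A = Σ (x_i·y_{i+1} − x_{i+1}·y_i), indices taken mod 6.
P_1→P_2: (0)(4) − (-5)(2) = 10
P_2→P_3: (-5)(-3) − (-5)(4) = 35
P_3→P_4: (-5)(-10) − (-4)(-3) = 38
P_4→P_5: (-4)(-1) − (3)(-10) = 34
P_5→P_6: (3)(2) − (9)(-1) = 15
P_6→P_1: (9)(2) − (0)(2) = 18
Σ = 150
Area = |Σ|/2 = 75.

75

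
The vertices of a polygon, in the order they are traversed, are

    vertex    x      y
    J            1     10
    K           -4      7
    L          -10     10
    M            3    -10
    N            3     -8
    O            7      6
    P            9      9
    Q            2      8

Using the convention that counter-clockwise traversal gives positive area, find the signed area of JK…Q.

151

Apply the shoelace formula: 2A = Σ (x_i·y_{i+1} − x_{i+1}·y_i), indices taken mod 8.
Σ = (47) + (30) + (70) + (6) + (74) + (9) + (54) + (12) = 302
Signed area = Σ/2 = 151 (positive ⇒ counter-clockwise traversal).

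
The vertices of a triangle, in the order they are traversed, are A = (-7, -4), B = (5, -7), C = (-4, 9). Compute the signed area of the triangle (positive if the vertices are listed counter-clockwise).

82.5

Apply the shoelace (surveyor's) formula: 2A = Σ (x_i·y_{i+1} − x_{i+1}·y_i), indices taken mod 3.
Cross-terms: 69, 17, 79  ⇒  Σ = 165
Signed area = Σ/2 = 82.5 (positive ⇒ counter-clockwise traversal).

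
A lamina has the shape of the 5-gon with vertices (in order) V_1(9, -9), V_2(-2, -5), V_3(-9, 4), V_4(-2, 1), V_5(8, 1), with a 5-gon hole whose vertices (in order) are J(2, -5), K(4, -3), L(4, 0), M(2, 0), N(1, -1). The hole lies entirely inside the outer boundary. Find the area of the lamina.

Outer boundary:
V_1→V_2: (9)(-5) − (-2)(-9) = -63
V_2→V_3: (-2)(4) − (-9)(-5) = -53
V_3→V_4: (-9)(1) − (-2)(4) = -1
V_4→V_5: (-2)(1) − (8)(1) = -10
V_5→V_1: (8)(-9) − (9)(1) = -81
Σ = -208
Area = |Σ|/2 = 104.
Hole:
Apply Gauss's area formula: 2A = Σ (x_i·y_{i+1} − x_{i+1}·y_i), indices taken mod 5.
Σ = (14) + (12) + (0) + (-2) + (-3) = 21
Area = |Σ|/2 = 10.5.
Net area = 104 − 10.5 = 93.5.

93.5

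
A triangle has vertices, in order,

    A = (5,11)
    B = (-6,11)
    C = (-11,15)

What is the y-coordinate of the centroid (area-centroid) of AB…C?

37/3

Apply the surveyor's formula. First the cross-terms c_i = x_i·y_{i+1} − x_{i+1}·y_i:
  121, 31, -196  ⇒  2A = -44, A = -22.
Then Σ (y_i + y_{i+1})·c_i = -1628, so ȳ = -1628 / (6·(-22)) = 37/3.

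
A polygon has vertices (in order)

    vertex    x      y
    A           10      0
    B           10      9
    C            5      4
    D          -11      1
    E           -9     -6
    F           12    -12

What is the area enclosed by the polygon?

254.5

Cross-terms: 90, -5, 49, 75, 180, 120  ⇒  Σ = 509
Area = |Σ|/2 = 254.5.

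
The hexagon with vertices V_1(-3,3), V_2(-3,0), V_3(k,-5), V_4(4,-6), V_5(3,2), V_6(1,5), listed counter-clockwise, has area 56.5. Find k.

The doubled signed area Σ (x_i y_{i+1} − x_{i+1} y_i) is linear in k.
With k=0 it equals 101; the coefficient of k is -6 (from the two edges through V_3).
So -6·k + 101 = 2·56.5 = 113 ⇒ k = -2.

-2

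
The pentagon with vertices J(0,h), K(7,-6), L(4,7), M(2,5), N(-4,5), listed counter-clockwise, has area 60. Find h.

-1

Write out the shoelace sum; only the two edges meeting at J involve h:
2·Area = [((-4)·h − 0·5) + (0·(-6) − 7·h)] + 109
       = -11·h + 109 = 120
⇒ h = -1.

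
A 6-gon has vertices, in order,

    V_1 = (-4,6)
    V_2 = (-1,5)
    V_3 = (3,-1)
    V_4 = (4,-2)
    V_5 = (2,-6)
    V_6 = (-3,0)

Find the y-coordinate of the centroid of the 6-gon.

Apply the shoelace formula. First the cross-terms c_i = x_i·y_{i+1} − x_{i+1}·y_i:
  -14, -14, -2, -20, -18, -18  ⇒  2A = -86, A = -43.
Then Σ (y_i + y_{i+1})·c_i = -44, so ȳ = -44 / (6·(-43)) = 22/129.

22/129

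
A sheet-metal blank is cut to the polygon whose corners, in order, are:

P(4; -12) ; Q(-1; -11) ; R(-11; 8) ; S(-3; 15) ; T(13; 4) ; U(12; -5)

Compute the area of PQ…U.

Apply the shoelace formula: 2A = Σ (x_i·y_{i+1} − x_{i+1}·y_i), indices taken mod 6.
Σ = (-56) + (-129) + (-141) + (-207) + (-113) + (-124) = -770
Area = |Σ|/2 = 385.

385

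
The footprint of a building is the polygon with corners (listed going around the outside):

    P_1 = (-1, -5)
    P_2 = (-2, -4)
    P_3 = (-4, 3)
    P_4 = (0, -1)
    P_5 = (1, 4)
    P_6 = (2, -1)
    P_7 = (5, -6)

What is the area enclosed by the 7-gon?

Σ = (-6) + (-22) + (4) + (1) + (-9) + (-7) + (-31) = -70
Area = |Σ|/2 = 35.

35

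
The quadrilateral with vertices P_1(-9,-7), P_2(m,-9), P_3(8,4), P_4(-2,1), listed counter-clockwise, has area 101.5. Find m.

1

Write out the shoelace sum; only the two edges meeting at P_2 involve m:
2·Area = [((-9)·(-9) − m·(-7)) + (m·4 − 8·(-9))] + 39
       = 11·m + 192 = 203
⇒ m = 1.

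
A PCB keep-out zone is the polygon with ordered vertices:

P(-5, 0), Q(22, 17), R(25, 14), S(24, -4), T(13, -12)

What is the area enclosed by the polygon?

467

Apply the shoelace (surveyor's) formula: 2A = Σ (x_i·y_{i+1} − x_{i+1}·y_i), indices taken mod 5.
Cross-terms: -85, -117, -436, -236, -60  ⇒  Σ = -934
Area = |Σ|/2 = 467.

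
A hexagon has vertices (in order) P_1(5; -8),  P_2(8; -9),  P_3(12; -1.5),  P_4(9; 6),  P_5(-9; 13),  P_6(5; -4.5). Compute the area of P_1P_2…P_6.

Cross-terms: 19, 96, 85.5, 171, -24.5, -17.5  ⇒  Σ = 329.5
Area = |Σ|/2 = 164.75.

164.75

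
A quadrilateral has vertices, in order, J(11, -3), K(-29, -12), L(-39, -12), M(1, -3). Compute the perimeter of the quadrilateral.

|JK| = √((-40)² + (-9)²) = √1681 = 41
|KL| = √((-10)² + (0)²) = √100 = 10
|LM| = √((40)² + (9)²) = √1681 = 41
|MJ| = √((10)² + (0)²) = √100 = 10
Perimeter = 41 + 10 + 41 + 10 = 102.

102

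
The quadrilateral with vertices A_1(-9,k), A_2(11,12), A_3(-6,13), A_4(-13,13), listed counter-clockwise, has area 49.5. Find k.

9

The doubled signed area Σ (x_i y_{i+1} − x_{i+1} y_i) is linear in k.
With k=0 it equals 315; the coefficient of k is -24 (from the two edges through A_1).
So -24·k + 315 = 2·49.5 = 99 ⇒ k = 9.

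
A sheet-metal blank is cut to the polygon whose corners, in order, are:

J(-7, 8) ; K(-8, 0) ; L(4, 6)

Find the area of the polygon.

45

Cross-terms: 64, -48, 74  ⇒  Σ = 90
Area = |Σ|/2 = 45.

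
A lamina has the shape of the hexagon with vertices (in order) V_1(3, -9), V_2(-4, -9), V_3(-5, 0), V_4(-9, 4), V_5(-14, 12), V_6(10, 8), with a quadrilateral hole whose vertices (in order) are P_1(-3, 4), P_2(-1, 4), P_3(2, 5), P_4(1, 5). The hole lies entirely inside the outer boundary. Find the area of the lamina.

261.5

Outer boundary:
Apply the shoelace formula: 2A = Σ (x_i·y_{i+1} − x_{i+1}·y_i), indices taken mod 6.
V_1→V_2: (3)(-9) − (-4)(-9) = -63
V_2→V_3: (-4)(0) − (-5)(-9) = -45
V_3→V_4: (-5)(4) − (-9)(0) = -20
V_4→V_5: (-9)(12) − (-14)(4) = -52
V_5→V_6: (-14)(8) − (10)(12) = -232
V_6→V_1: (10)(-9) − (3)(8) = -114
Σ = -526
Area = |Σ|/2 = 263.
Hole:
Apply Gauss's area formula: 2A = Σ (x_i·y_{i+1} − x_{i+1}·y_i), indices taken mod 4.
Cross-terms: -8, -13, 5, 19  ⇒  Σ = 3
Area = |Σ|/2 = 1.5.
Net area = 263 − 1.5 = 261.5.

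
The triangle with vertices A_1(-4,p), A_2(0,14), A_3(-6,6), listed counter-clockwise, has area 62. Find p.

The doubled signed area Σ (x_i y_{i+1} − x_{i+1} y_i) is linear in p.
With p=0 it equals 52; the coefficient of p is -6 (from the two edges through A_1).
So -6·p + 52 = 2·62 = 124 ⇒ p = -12.

-12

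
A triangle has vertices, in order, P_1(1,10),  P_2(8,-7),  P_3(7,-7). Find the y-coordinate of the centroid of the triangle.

Apply the shoelace (surveyor's) formula. First the cross-terms c_i = x_i·y_{i+1} − x_{i+1}·y_i:
  -87, -7, 77  ⇒  2A = -17, A = -8.5.
Then Σ (y_i + y_{i+1})·c_i = 68, so ȳ = 68 / (6·(-8.5)) = -4/3.

-4/3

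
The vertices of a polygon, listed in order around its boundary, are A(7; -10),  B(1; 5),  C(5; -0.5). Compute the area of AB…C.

13.5

Apply the surveyor's formula: 2A = Σ (x_i·y_{i+1} − x_{i+1}·y_i), indices taken mod 3.
A→B: (7)(5) − (1)(-10) = 45
B→C: (1)(-0.5) − (5)(5) = -25.5
C→A: (5)(-10) − (7)(-0.5) = -46.5
Σ = -27
Area = |Σ|/2 = 13.5.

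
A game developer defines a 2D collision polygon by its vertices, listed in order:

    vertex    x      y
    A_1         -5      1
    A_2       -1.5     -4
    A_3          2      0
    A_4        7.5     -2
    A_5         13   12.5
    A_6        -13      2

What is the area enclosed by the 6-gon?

Apply Gauss's area formula: 2A = Σ (x_i·y_{i+1} − x_{i+1}·y_i), indices taken mod 6.
A_1→A_2: (-5)(-4) − (-1.5)(1) = 21.5
A_2→A_3: (-1.5)(0) − (2)(-4) = 8
A_3→A_4: (2)(-2) − (7.5)(0) = -4
A_4→A_5: (7.5)(12.5) − (13)(-2) = 119.75
A_5→A_6: (13)(2) − (-13)(12.5) = 188.5
A_6→A_1: (-13)(1) − (-5)(2) = -3
Σ = 330.75
Area = |Σ|/2 = 165.375.

165.375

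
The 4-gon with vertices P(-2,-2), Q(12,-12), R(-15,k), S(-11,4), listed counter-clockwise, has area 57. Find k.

The doubled signed area Σ (x_i y_{i+1} − x_{i+1} y_i) is linear in k.
With k=0 it equals -162; the coefficient of k is 23 (from the two edges through R).
So 23·k + -162 = 2·57 = 114 ⇒ k = 12.

12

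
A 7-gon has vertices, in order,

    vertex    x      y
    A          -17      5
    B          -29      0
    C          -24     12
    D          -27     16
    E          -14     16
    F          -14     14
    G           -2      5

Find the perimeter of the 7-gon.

76

|AB| = √((-12)² + (-5)²) = √169 = 13
|BC| = √((5)² + (12)²) = √169 = 13
|CD| = √((-3)² + (4)²) = √25 = 5
|DE| = √((13)² + (0)²) = √169 = 13
|EF| = √((0)² + (-2)²) = √4 = 2
|FG| = √((12)² + (-9)²) = √225 = 15
|GA| = √((-15)² + (0)²) = √225 = 15
Perimeter = 13 + 13 + 5 + 13 + 2 + 15 + 15 = 76.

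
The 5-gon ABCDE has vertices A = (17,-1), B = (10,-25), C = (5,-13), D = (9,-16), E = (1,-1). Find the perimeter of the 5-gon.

76

|AB| = √((-7)² + (-24)²) = √625 = 25
|BC| = √((-5)² + (12)²) = √169 = 13
|CD| = √((4)² + (-3)²) = √25 = 5
|DE| = √((-8)² + (15)²) = √289 = 17
|EA| = √((16)² + (0)²) = √256 = 16
Perimeter = 25 + 13 + 5 + 17 + 16 = 76.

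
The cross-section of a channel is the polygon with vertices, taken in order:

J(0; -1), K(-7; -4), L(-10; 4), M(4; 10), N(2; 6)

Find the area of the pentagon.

Apply the surveyor's formula: 2A = Σ (x_i·y_{i+1} − x_{i+1}·y_i), indices taken mod 5.
Cross-terms: -7, -68, -116, 4, -2  ⇒  Σ = -189
Area = |Σ|/2 = 94.5.

94.5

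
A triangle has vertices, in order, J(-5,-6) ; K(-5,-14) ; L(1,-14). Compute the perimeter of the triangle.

24

|JK| = √((0)² + (-8)²) = √64 = 8
|KL| = √((6)² + (0)²) = √36 = 6
|LJ| = √((-6)² + (8)²) = √100 = 10
Perimeter = 8 + 6 + 10 = 24.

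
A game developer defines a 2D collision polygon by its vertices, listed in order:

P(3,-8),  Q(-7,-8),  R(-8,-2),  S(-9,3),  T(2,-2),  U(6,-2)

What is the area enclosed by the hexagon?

97

Apply the surveyor's formula: 2A = Σ (x_i·y_{i+1} − x_{i+1}·y_i), indices taken mod 6.
P→Q: (3)(-8) − (-7)(-8) = -80
Q→R: (-7)(-2) − (-8)(-8) = -50
R→S: (-8)(3) − (-9)(-2) = -42
S→T: (-9)(-2) − (2)(3) = 12
T→U: (2)(-2) − (6)(-2) = 8
U→P: (6)(-8) − (3)(-2) = -42
Σ = -194
Area = |Σ|/2 = 97.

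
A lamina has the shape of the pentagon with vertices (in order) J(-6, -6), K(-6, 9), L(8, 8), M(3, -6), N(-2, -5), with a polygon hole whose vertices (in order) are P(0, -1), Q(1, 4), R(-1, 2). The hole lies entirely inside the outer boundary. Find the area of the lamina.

159.5

Outer boundary:
Apply Gauss's area formula: 2A = Σ (x_i·y_{i+1} − x_{i+1}·y_i), indices taken mod 5.
Σ = (-90) + (-120) + (-72) + (-27) + (-18) = -327
Area = |Σ|/2 = 163.5.
Hole:
Apply the surveyor's formula: 2A = Σ (x_i·y_{i+1} − x_{i+1}·y_i), indices taken mod 3.
P→Q: (0)(4) − (1)(-1) = 1
Q→R: (1)(2) − (-1)(4) = 6
R→P: (-1)(-1) − (0)(2) = 1
Σ = 8
Area = |Σ|/2 = 4.
Net area = 163.5 − 4 = 159.5.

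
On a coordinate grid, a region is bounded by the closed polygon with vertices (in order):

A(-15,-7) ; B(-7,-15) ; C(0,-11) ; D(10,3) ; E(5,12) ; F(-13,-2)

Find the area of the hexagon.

337.5

Apply the shoelace (surveyor's) formula: 2A = Σ (x_i·y_{i+1} − x_{i+1}·y_i), indices taken mod 6.
Σ = (176) + (77) + (110) + (105) + (146) + (61) = 675
Area = |Σ|/2 = 337.5.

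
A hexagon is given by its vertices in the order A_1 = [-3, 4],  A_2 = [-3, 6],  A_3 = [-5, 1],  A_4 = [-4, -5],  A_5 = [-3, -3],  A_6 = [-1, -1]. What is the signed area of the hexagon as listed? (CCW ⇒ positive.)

20

Apply Gauss's area formula: 2A = Σ (x_i·y_{i+1} − x_{i+1}·y_i), indices taken mod 6.
A_1→A_2: (-3)(6) − (-3)(4) = -6
A_2→A_3: (-3)(1) − (-5)(6) = 27
A_3→A_4: (-5)(-5) − (-4)(1) = 29
A_4→A_5: (-4)(-3) − (-3)(-5) = -3
A_5→A_6: (-3)(-1) − (-1)(-3) = 0
A_6→A_1: (-1)(4) − (-3)(-1) = -7
Σ = 40
Signed area = Σ/2 = 20 (positive ⇒ counter-clockwise traversal).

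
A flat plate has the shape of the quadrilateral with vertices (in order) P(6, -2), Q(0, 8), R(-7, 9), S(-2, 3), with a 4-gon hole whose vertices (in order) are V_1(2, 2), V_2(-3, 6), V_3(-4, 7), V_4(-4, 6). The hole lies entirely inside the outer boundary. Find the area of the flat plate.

Outer boundary:
Cross-terms: 48, 56, -3, -14  ⇒  Σ = 87
Area = |Σ|/2 = 43.5.
Hole:
Apply the shoelace formula: 2A = Σ (x_i·y_{i+1} − x_{i+1}·y_i), indices taken mod 4.
Σ = (18) + (3) + (4) + (-20) = 5
Area = |Σ|/2 = 2.5.
Net area = 43.5 − 2.5 = 41.

41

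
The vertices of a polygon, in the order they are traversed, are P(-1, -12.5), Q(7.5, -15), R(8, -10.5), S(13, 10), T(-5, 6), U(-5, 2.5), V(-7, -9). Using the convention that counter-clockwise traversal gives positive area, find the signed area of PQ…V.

Apply the shoelace (surveyor's) formula: 2A = Σ (x_i·y_{i+1} − x_{i+1}·y_i), indices taken mod 7.
Σ = (108.75) + (41.25) + (216.5) + (128) + (17.5) + (62.5) + (78.5) = 653
Signed area = Σ/2 = 326.5 (positive ⇒ counter-clockwise traversal).

326.5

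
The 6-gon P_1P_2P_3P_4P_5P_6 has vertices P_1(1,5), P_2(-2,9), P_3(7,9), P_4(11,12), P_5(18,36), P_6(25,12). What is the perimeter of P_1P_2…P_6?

|P_1P_2| = √((-3)² + (4)²) = √25 = 5
|P_2P_3| = √((9)² + (0)²) = √81 = 9
|P_3P_4| = √((4)² + (3)²) = √25 = 5
|P_4P_5| = √((7)² + (24)²) = √625 = 25
|P_5P_6| = √((7)² + (-24)²) = √625 = 25
|P_6P_1| = √((-24)² + (-7)²) = √625 = 25
Perimeter = 5 + 9 + 5 + 25 + 25 + 25 = 94.

94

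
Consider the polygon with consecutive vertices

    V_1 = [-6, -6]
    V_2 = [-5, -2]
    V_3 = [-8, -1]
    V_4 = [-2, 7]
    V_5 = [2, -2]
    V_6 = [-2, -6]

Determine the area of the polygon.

Apply Gauss's area formula: 2A = Σ (x_i·y_{i+1} − x_{i+1}·y_i), indices taken mod 6.
Σ = (-18) + (-11) + (-58) + (-10) + (-16) + (-24) = -137
Area = |Σ|/2 = 68.5.

68.5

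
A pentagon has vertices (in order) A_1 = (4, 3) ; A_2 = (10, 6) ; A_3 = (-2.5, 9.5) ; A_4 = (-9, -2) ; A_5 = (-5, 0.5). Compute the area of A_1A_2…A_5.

81.5

Cross-terms: -6, 110, 90.5, -14.5, -17  ⇒  Σ = 163
Area = |Σ|/2 = 81.5.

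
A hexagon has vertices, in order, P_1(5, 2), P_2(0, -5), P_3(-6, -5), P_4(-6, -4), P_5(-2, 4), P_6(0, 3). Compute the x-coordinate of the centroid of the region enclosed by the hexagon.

-160/171

Apply the surveyor's formula. First the cross-terms c_i = x_i·y_{i+1} − x_{i+1}·y_i:
  -25, -30, -6, -32, -6, -15  ⇒  2A = -114, A = -57.
Then Σ (x_i + x_{i+1})·c_i = 320, so x̄ = 320 / (6·(-57)) = -160/171.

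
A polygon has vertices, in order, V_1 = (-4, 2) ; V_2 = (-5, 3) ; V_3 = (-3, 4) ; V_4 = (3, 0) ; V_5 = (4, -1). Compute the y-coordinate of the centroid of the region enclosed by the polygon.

16/9

Apply the surveyor's formula. First the cross-terms c_i = x_i·y_{i+1} − x_{i+1}·y_i:
  -2, -11, -12, -3, 4  ⇒  2A = -24, A = -12.
Then Σ (y_i + y_{i+1})·c_i = -128, so ȳ = -128 / (6·(-12)) = 16/9.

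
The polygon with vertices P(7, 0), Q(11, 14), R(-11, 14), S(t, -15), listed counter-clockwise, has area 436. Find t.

-14

Write out the shoelace sum; only the two edges meeting at S involve t:
2·Area = [((-11)·(-15) − t·14) + (t·0 − 7·(-15))] + 406
       = -14·t + 676 = 872
⇒ t = -14.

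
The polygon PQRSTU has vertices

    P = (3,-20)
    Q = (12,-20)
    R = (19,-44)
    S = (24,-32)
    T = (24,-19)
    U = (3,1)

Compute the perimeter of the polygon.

|PQ| = √((9)² + (0)²) = √81 = 9
|QR| = √((7)² + (-24)²) = √625 = 25
|RS| = √((5)² + (12)²) = √169 = 13
|ST| = √((0)² + (13)²) = √169 = 13
|TU| = √((-21)² + (20)²) = √841 = 29
|UP| = √((0)² + (-21)²) = √441 = 21
Perimeter = 9 + 25 + 13 + 13 + 29 + 21 = 110.

110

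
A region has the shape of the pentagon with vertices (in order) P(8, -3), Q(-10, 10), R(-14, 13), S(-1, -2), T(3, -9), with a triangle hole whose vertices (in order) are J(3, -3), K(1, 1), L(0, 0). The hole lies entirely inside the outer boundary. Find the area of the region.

86.5

Outer boundary:
Apply the shoelace formula: 2A = Σ (x_i·y_{i+1} − x_{i+1}·y_i), indices taken mod 5.
Σ = (50) + (10) + (41) + (15) + (63) = 179
Area = |Σ|/2 = 89.5.
Hole:
Σ = (6) + (0) + (0) = 6
Area = |Σ|/2 = 3.
Net area = 89.5 − 3 = 86.5.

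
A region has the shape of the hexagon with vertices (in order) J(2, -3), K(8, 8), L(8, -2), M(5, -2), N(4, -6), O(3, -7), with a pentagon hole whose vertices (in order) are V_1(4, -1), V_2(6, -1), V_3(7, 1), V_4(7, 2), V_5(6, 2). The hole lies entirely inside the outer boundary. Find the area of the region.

31.5

Outer boundary:
Cross-terms: 40, -80, -6, -22, -10, 5  ⇒  Σ = -73
Area = |Σ|/2 = 36.5.
Hole:
Apply the shoelace (surveyor's) formula: 2A = Σ (x_i·y_{i+1} − x_{i+1}·y_i), indices taken mod 5.
Σ = (2) + (13) + (7) + (2) + (-14) = 10
Area = |Σ|/2 = 5.
Net area = 36.5 − 5 = 31.5.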